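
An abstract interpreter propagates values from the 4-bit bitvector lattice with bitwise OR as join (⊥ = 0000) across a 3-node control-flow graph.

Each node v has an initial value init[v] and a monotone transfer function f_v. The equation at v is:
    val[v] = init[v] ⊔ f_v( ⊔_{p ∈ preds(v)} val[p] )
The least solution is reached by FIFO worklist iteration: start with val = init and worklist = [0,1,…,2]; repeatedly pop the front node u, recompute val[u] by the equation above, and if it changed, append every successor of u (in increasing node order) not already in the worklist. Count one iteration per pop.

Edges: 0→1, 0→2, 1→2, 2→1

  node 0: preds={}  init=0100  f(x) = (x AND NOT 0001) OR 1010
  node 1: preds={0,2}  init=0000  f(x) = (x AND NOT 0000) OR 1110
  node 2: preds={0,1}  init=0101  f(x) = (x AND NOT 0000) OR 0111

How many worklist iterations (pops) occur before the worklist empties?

4

Worklist (4 pops):
  #1 pop 0: in=0000 → 1110 (was 0100); enqueue []
  #2 pop 1: in=1111 → 1111 (was 0000); enqueue []
  #3 pop 2: in=1111 → 1111 (was 0101); enqueue [1]
  #4 pop 1: in=1111 → 1111 (no change)

Fixpoint:
  val[0] = 1110
  val[1] = 1111
  val[2] = 1111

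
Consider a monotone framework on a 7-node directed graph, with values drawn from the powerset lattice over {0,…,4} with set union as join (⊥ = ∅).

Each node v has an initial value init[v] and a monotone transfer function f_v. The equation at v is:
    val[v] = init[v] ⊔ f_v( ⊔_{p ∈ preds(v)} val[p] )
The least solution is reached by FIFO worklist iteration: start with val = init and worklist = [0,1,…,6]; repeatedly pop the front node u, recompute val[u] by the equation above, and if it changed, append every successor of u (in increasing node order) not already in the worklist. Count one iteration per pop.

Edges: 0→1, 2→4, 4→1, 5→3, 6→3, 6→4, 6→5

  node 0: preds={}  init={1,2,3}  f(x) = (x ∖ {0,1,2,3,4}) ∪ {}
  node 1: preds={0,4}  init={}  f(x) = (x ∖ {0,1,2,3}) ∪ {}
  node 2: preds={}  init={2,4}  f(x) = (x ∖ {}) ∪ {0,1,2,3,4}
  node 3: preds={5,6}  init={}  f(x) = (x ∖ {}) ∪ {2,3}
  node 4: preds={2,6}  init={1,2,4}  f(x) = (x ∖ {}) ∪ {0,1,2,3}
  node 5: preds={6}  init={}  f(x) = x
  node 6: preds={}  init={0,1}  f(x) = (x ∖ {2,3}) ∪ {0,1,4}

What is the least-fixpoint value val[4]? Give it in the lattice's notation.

Trace (12 dequeues):
  [1] u=0 | in {} | out {1,2,3} | ==
  [2] u=1 | in {1,2,3,4} | out {4} | prev {} | push {}
  [3] u=2 | in {} | out {0,1,2,3,4} | prev {2,4} | push {}
  [4] u=3 | in {0,1} | out {0,1,2,3} | prev {} | push {}
  [5] u=4 | in {0,1,2,3,4} | out {0,1,2,3,4} | prev {1,2,4} | push {1}
  [6] u=5 | in {0,1} | out {0,1} | prev {} | push {3}
  [7] u=6 | in {} | out {0,1,4} | prev {0,1} | push {4,5}
  [8] u=1 | in {0,1,2,3,4} | out {4} | ==
  [9] u=3 | in {0,1,4} | out {0,1,2,3,4} | prev {0,1,2,3} | push {}
  [10] u=4 | in {0,1,2,3,4} | out {0,1,2,3,4} | ==
  [11] u=5 | in {0,1,4} | out {0,1,4} | prev {0,1} | push {3}
  [12] u=3 | in {0,1,4} | out {0,1,2,3,4} | ==

Converged values:
  [0] {1,2,3}
  [1] {4}
  [2] {0,1,2,3,4}
  [3] {0,1,2,3,4}
  [4] {0,1,2,3,4}
  [5] {0,1,4}
  [6] {0,1,4}

{0,1,2,3,4}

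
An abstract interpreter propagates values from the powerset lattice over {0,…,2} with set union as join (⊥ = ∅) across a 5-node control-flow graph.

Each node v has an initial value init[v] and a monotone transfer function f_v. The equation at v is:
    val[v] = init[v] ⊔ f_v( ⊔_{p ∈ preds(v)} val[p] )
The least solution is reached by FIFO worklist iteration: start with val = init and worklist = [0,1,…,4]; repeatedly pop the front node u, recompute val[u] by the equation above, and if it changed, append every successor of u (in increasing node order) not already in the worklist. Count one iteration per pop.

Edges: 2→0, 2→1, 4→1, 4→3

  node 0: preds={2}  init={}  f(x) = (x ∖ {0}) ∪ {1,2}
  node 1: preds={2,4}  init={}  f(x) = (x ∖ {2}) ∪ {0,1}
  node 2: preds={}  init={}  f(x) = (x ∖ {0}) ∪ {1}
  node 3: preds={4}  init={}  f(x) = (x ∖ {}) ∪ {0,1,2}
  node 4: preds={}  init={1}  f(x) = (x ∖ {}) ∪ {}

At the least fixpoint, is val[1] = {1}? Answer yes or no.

Iteration log — 7 steps:
  step 1. node 0  ⊔preds={}  new={1,2}  old={}  +wl: 
  step 2. node 1  ⊔preds={1}  new={0,1}  old={}  +wl: 
  step 3. node 2  ⊔preds={}  new={1}  old={}  +wl: 0,1
  step 4. node 3  ⊔preds={1}  new={0,1,2}  old={}  +wl: 
  step 5. node 4  ⊔preds={}  new={1}  stable
  step 6. node 0  ⊔preds={1}  new={1,2}  stable
  step 7. node 1  ⊔preds={1}  new={0,1}  stable

Least fixpoint reached:
  node 0: {1,2}
  node 1: {0,1}
  node 2: {1}
  node 3: {0,1,2}
  node 4: {1}

no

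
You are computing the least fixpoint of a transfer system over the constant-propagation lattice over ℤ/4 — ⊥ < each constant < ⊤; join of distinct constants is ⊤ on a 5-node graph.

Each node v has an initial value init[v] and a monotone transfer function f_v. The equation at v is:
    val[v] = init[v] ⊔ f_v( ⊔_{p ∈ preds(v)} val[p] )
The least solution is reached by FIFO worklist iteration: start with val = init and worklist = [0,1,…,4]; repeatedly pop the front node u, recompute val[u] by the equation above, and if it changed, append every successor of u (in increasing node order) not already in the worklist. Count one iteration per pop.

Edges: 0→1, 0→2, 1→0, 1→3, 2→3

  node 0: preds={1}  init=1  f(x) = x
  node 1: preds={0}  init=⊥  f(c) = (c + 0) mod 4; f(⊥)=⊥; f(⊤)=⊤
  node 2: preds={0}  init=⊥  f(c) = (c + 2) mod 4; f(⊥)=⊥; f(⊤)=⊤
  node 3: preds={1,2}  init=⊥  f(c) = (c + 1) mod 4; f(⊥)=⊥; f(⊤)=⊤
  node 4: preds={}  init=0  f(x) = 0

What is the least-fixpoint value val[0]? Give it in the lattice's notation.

1

Iteration log — 6 steps:
  step 1. node 0  ⊔preds=⊥  new=1  stable
  step 2. node 1  ⊔preds=1  new=1  old=⊥  +wl: 0
  step 3. node 2  ⊔preds=1  new=3  old=⊥  +wl: 
  step 4. node 3  ⊔preds=⊤  new=⊤  old=⊥  +wl: 
  step 5. node 4  ⊔preds=⊥  new=0  stable
  step 6. node 0  ⊔preds=1  new=1  stable

Least fixpoint reached:
  node 0: 1
  node 1: 1
  node 2: 3
  node 3: ⊤
  node 4: 0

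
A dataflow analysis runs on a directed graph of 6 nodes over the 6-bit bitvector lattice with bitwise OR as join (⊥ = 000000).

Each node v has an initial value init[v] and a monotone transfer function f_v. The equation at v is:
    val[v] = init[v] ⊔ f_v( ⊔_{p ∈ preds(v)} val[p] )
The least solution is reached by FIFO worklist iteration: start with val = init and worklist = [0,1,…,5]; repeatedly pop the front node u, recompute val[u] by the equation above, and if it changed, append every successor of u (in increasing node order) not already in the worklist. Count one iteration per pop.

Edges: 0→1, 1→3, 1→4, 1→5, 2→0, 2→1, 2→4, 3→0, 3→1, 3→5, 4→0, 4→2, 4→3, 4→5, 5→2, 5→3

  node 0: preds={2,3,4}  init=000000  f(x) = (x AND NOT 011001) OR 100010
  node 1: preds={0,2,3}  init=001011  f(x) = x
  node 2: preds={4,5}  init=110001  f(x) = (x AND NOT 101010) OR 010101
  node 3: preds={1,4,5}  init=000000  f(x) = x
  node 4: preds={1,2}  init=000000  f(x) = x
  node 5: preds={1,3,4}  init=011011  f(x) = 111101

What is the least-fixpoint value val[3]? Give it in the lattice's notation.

111111

Iteration log — 14 steps:
  step 1. node 0  ⊔preds=110001  new=100010  old=000000  +wl: 
  step 2. node 1  ⊔preds=110011  new=111011  old=001011  +wl: 
  step 3. node 2  ⊔preds=011011  new=110101  old=110001  +wl: 0,1
  step 4. node 3  ⊔preds=111011  new=111011  old=000000  +wl: 
  step 5. node 4  ⊔preds=111111  new=111111  old=000000  +wl: 2,3
  step 6. node 5  ⊔preds=111111  new=111111  old=011011  +wl: 
  step 7. node 0  ⊔preds=111111  new=100110  old=100010  +wl: 
  step 8. node 1  ⊔preds=111111  new=111111  old=111011  +wl: 4,5
  step 9. node 2  ⊔preds=111111  new=110101  stable
  step 10. node 3  ⊔preds=111111  new=111111  old=111011  +wl: 0,1
  step 11. node 4  ⊔preds=111111  new=111111  stable
  step 12. node 5  ⊔preds=111111  new=111111  stable
  step 13. node 0  ⊔preds=111111  new=100110  stable
  step 14. node 1  ⊔preds=111111  new=111111  stable

Least fixpoint reached:
  node 0: 100110
  node 1: 111111
  node 2: 110101
  node 3: 111111
  node 4: 111111
  node 5: 111111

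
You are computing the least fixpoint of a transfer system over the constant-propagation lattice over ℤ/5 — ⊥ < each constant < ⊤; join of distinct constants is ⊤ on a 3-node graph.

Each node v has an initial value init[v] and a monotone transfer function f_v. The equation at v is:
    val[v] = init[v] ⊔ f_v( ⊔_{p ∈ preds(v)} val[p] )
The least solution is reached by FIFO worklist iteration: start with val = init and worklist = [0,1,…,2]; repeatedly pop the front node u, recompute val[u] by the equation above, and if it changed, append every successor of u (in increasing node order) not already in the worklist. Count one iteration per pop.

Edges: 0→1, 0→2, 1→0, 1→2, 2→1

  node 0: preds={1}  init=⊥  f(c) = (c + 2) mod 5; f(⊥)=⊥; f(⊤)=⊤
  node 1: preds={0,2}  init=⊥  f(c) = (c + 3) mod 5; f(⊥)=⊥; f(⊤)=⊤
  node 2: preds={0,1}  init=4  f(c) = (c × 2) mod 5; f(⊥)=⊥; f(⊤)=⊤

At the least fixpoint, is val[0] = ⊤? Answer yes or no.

yes

Trace (10 dequeues):
  [1] u=0 | in ⊥ | out ⊥ | ==
  [2] u=1 | in 4 | out 2 | prev ⊥ | push {0}
  [3] u=2 | in 2 | out 4 | ==
  [4] u=0 | in 2 | out 4 | prev ⊥ | push {1,2}
  [5] u=1 | in 4 | out 2 | ==
  [6] u=2 | in ⊤ | out ⊤ | prev 4 | push {1}
  [7] u=1 | in ⊤ | out ⊤ | prev 2 | push {0,2}
  [8] u=0 | in ⊤ | out ⊤ | prev 4 | push {1}
  [9] u=2 | in ⊤ | out ⊤ | ==
  [10] u=1 | in ⊤ | out ⊤ | ==

Converged values:
  [0] ⊤
  [1] ⊤
  [2] ⊤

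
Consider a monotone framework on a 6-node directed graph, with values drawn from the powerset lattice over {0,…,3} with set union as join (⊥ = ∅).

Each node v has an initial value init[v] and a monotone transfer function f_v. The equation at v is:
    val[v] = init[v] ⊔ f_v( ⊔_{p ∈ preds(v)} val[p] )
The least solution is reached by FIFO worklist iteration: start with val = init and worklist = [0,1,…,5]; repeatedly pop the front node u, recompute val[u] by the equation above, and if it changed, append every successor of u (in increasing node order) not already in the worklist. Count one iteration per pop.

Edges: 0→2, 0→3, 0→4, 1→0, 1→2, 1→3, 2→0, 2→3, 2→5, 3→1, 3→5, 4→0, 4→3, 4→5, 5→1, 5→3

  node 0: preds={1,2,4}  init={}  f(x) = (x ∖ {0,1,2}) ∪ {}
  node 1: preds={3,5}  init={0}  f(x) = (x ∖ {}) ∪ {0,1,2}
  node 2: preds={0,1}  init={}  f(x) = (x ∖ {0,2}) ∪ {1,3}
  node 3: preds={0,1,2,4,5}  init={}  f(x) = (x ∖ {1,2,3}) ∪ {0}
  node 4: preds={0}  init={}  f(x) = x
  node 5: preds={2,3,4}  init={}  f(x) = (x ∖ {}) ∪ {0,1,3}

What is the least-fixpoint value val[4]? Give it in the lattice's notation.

Iteration log — 14 steps:
  step 1. node 0  ⊔preds={0}  new={}  stable
  step 2. node 1  ⊔preds={}  new={0,1,2}  old={0}  +wl: 0
  step 3. node 2  ⊔preds={0,1,2}  new={1,3}  old={}  +wl: 
  step 4. node 3  ⊔preds={0,1,2,3}  new={0}  old={}  +wl: 1
  step 5. node 4  ⊔preds={}  new={}  stable
  step 6. node 5  ⊔preds={0,1,3}  new={0,1,3}  old={}  +wl: 3
  step 7. node 0  ⊔preds={0,1,2,3}  new={3}  old={}  +wl: 2,4
  step 8. node 1  ⊔preds={0,1,3}  new={0,1,2,3}  old={0,1,2}  +wl: 0
  step 9. node 3  ⊔preds={0,1,2,3}  new={0}  stable
  step 10. node 2  ⊔preds={0,1,2,3}  new={1,3}  stable
  step 11. node 4  ⊔preds={3}  new={3}  old={}  +wl: 3,5
  step 12. node 0  ⊔preds={0,1,2,3}  new={3}  stable
  step 13. node 3  ⊔preds={0,1,2,3}  new={0}  stable
  step 14. node 5  ⊔preds={0,1,3}  new={0,1,3}  stable

Least fixpoint reached:
  node 0: {3}
  node 1: {0,1,2,3}
  node 2: {1,3}
  node 3: {0}
  node 4: {3}
  node 5: {0,1,3}

{3}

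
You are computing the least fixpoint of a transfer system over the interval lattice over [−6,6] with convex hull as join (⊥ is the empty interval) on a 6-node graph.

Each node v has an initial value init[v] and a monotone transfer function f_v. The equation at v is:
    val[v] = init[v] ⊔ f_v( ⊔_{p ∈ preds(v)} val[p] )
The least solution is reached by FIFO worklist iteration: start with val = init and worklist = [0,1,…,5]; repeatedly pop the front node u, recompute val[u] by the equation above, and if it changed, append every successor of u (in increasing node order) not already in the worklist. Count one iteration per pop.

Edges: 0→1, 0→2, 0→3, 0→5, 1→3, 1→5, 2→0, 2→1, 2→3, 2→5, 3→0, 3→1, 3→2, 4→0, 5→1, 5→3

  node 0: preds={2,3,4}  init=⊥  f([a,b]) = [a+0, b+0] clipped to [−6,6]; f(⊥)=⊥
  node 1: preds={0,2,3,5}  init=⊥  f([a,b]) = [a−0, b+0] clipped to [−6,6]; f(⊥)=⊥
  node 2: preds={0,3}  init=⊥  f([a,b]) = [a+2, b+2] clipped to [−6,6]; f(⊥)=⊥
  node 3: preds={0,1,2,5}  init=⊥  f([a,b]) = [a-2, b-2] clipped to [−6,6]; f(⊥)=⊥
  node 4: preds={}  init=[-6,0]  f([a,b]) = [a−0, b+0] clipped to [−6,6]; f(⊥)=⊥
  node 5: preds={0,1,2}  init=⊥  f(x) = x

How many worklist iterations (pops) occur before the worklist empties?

21

Iteration log — 21 steps:
  step 1. node 0  ⊔preds=[-6,0]  new=[-6,0]  old=⊥  +wl: 
  step 2. node 1  ⊔preds=[-6,0]  new=[-6,0]  old=⊥  +wl: 
  step 3. node 2  ⊔preds=[-6,0]  new=[-4,2]  old=⊥  +wl: 0,1
  step 4. node 3  ⊔preds=[-6,2]  new=[-6,0]  old=⊥  +wl: 2
  step 5. node 4  ⊔preds=⊥  new=[-6,0]  stable
  step 6. node 5  ⊔preds=[-6,2]  new=[-6,2]  old=⊥  +wl: 3
  step 7. node 0  ⊔preds=[-6,2]  new=[-6,2]  old=[-6,0]  +wl: 5
  step 8. node 1  ⊔preds=[-6,2]  new=[-6,2]  old=[-6,0]  +wl: 
  step 9. node 2  ⊔preds=[-6,2]  new=[-4,4]  old=[-4,2]  +wl: 0,1
  step 10. node 3  ⊔preds=[-6,4]  new=[-6,2]  old=[-6,0]  +wl: 2
  step 11. node 5  ⊔preds=[-6,4]  new=[-6,4]  old=[-6,2]  +wl: 3
  step 12. node 0  ⊔preds=[-6,4]  new=[-6,4]  old=[-6,2]  +wl: 5
  step 13. node 1  ⊔preds=[-6,4]  new=[-6,4]  old=[-6,2]  +wl: 
  step 14. node 2  ⊔preds=[-6,4]  new=[-4,6]  old=[-4,4]  +wl: 0,1
  step 15. node 3  ⊔preds=[-6,6]  new=[-6,4]  old=[-6,2]  +wl: 2
  step 16. node 5  ⊔preds=[-6,6]  new=[-6,6]  old=[-6,4]  +wl: 3
  step 17. node 0  ⊔preds=[-6,6]  new=[-6,6]  old=[-6,4]  +wl: 5
  step 18. node 1  ⊔preds=[-6,6]  new=[-6,6]  old=[-6,4]  +wl: 
  step 19. node 2  ⊔preds=[-6,6]  new=[-4,6]  stable
  step 20. node 3  ⊔preds=[-6,6]  new=[-6,4]  stable
  step 21. node 5  ⊔preds=[-6,6]  new=[-6,6]  stable

Least fixpoint reached:
  node 0: [-6,6]
  node 1: [-6,6]
  node 2: [-4,6]
  node 3: [-6,4]
  node 4: [-6,0]
  node 5: [-6,6]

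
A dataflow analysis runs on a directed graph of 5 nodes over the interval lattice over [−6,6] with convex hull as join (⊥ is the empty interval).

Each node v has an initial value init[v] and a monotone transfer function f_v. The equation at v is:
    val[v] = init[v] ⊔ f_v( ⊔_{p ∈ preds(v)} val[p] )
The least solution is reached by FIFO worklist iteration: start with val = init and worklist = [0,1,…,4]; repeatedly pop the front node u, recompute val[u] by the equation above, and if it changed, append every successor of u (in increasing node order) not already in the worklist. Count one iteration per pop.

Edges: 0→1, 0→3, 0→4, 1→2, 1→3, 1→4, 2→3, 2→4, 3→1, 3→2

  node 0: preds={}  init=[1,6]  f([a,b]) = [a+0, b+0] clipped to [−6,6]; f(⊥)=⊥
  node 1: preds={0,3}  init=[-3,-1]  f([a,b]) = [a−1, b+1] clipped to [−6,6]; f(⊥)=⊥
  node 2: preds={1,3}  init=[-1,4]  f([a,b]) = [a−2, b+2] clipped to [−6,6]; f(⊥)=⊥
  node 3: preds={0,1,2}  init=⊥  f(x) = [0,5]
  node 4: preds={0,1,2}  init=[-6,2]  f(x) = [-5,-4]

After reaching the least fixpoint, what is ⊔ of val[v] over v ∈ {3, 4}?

[-6,5]

Worklist (7 pops):
  #1 pop 0: in=⊥ → [1,6] (no change)
  #2 pop 1: in=[1,6] → [-3,6] (was [-3,-1]); enqueue []
  #3 pop 2: in=[-3,6] → [-5,6] (was [-1,4]); enqueue []
  #4 pop 3: in=[-5,6] → [0,5] (was ⊥); enqueue [1,2]
  #5 pop 4: in=[-5,6] → [-6,2] (no change)
  #6 pop 1: in=[0,6] → [-3,6] (no change)
  #7 pop 2: in=[-3,6] → [-5,6] (no change)

Fixpoint:
  val[0] = [1,6]
  val[1] = [-3,6]
  val[2] = [-5,6]
  val[3] = [0,5]
  val[4] = [-6,2]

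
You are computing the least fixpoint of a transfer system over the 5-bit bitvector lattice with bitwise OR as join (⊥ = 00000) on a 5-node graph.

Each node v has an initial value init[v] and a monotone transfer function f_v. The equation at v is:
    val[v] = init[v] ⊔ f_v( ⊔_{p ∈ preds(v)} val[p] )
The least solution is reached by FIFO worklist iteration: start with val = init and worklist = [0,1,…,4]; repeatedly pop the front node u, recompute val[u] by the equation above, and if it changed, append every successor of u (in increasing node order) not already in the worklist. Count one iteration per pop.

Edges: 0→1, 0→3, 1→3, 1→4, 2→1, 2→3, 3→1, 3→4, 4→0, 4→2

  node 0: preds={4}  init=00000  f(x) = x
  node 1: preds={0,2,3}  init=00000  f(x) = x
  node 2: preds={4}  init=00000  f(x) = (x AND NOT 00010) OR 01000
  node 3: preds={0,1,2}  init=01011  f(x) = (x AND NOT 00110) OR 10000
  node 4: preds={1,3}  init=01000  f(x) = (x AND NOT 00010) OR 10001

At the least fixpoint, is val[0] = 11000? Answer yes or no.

no

Trace (11 dequeues):
  [1] u=0 | in 01000 | out 01000 | prev 00000 | push {}
  [2] u=1 | in 01011 | out 01011 | prev 00000 | push {}
  [3] u=2 | in 01000 | out 01000 | prev 00000 | push {1}
  [4] u=3 | in 01011 | out 11011 | prev 01011 | push {}
  [5] u=4 | in 11011 | out 11001 | prev 01000 | push {0,2}
  [6] u=1 | in 11011 | out 11011 | prev 01011 | push {3,4}
  [7] u=0 | in 11001 | out 11001 | prev 01000 | push {1}
  [8] u=2 | in 11001 | out 11001 | prev 01000 | push {}
  [9] u=3 | in 11011 | out 11011 | ==
  [10] u=4 | in 11011 | out 11001 | ==
  [11] u=1 | in 11011 | out 11011 | ==

Converged values:
  [0] 11001
  [1] 11011
  [2] 11001
  [3] 11011
  [4] 11001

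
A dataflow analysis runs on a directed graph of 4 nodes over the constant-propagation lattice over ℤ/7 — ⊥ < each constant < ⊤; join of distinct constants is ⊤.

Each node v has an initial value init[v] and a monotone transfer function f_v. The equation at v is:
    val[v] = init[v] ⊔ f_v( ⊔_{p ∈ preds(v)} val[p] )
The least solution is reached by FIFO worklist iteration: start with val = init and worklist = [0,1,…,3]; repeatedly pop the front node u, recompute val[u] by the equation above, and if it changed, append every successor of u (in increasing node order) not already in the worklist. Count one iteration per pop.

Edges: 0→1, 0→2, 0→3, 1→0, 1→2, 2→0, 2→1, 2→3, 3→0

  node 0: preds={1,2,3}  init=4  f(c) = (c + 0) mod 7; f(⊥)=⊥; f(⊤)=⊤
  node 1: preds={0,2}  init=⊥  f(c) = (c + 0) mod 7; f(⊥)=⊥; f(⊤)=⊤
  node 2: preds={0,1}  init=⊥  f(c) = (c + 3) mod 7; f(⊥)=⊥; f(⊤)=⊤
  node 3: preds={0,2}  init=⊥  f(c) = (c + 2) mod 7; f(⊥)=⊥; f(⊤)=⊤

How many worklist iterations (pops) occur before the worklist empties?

10

Iteration log — 10 steps:
  step 1. node 0  ⊔preds=⊥  new=4  stable
  step 2. node 1  ⊔preds=4  new=4  old=⊥  +wl: 0
  step 3. node 2  ⊔preds=4  new=0  old=⊥  +wl: 1
  step 4. node 3  ⊔preds=⊤  new=⊤  old=⊥  +wl: 
  step 5. node 0  ⊔preds=⊤  new=⊤  old=4  +wl: 2,3
  step 6. node 1  ⊔preds=⊤  new=⊤  old=4  +wl: 0
  step 7. node 2  ⊔preds=⊤  new=⊤  old=0  +wl: 1
  step 8. node 3  ⊔preds=⊤  new=⊤  stable
  step 9. node 0  ⊔preds=⊤  new=⊤  stable
  step 10. node 1  ⊔preds=⊤  new=⊤  stable

Least fixpoint reached:
  node 0: ⊤
  node 1: ⊤
  node 2: ⊤
  node 3: ⊤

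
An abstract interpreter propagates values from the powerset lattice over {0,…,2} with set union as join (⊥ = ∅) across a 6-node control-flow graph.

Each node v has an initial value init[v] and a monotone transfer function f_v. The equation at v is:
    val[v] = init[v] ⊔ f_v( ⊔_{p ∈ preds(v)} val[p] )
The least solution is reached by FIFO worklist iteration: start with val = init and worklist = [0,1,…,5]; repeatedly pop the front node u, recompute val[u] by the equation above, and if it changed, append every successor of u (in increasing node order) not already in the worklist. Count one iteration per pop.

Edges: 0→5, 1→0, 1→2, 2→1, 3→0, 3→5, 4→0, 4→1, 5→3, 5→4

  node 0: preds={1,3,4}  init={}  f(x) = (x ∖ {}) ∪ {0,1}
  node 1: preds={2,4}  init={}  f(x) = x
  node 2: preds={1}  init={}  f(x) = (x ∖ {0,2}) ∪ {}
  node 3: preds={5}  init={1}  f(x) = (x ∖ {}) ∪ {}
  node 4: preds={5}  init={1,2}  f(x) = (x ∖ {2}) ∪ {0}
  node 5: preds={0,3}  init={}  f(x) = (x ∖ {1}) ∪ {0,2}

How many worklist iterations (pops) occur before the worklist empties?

13

Worklist (13 pops):
  #1 pop 0: in={1,2} → {0,1,2} (was {}); enqueue []
  #2 pop 1: in={1,2} → {1,2} (was {}); enqueue [0]
  #3 pop 2: in={1,2} → {1} (was {}); enqueue [1]
  #4 pop 3: in={} → {1} (no change)
  #5 pop 4: in={} → {0,1,2} (was {1,2}); enqueue []
  #6 pop 5: in={0,1,2} → {0,2} (was {}); enqueue [3,4]
  #7 pop 0: in={0,1,2} → {0,1,2} (no change)
  #8 pop 1: in={0,1,2} → {0,1,2} (was {1,2}); enqueue [0,2]
  #9 pop 3: in={0,2} → {0,1,2} (was {1}); enqueue [5]
  #10 pop 4: in={0,2} → {0,1,2} (no change)
  #11 pop 0: in={0,1,2} → {0,1,2} (no change)
  #12 pop 2: in={0,1,2} → {1} (no change)
  #13 pop 5: in={0,1,2} → {0,2} (no change)

Fixpoint:
  val[0] = {0,1,2}
  val[1] = {0,1,2}
  val[2] = {1}
  val[3] = {0,1,2}
  val[4] = {0,1,2}
  val[5] = {0,2}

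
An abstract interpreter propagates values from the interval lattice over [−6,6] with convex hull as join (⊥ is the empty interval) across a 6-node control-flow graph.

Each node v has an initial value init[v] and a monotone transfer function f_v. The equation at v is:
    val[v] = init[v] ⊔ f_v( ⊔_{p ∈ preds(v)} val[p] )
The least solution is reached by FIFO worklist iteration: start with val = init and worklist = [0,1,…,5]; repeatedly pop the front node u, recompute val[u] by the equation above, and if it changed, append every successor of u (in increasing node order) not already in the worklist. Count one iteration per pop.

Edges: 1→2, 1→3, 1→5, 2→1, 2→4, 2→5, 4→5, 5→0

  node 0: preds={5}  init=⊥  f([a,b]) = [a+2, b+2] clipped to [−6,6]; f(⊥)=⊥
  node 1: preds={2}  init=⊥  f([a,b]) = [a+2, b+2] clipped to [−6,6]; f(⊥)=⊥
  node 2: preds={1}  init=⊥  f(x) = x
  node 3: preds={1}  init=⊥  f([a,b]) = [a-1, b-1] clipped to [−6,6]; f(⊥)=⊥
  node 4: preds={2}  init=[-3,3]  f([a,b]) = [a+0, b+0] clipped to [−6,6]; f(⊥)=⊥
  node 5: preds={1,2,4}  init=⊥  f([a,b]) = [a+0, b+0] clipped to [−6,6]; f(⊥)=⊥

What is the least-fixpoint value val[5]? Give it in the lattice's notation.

[-3,3]

Worklist (7 pops):
  #1 pop 0: in=⊥ → ⊥ (no change)
  #2 pop 1: in=⊥ → ⊥ (no change)
  #3 pop 2: in=⊥ → ⊥ (no change)
  #4 pop 3: in=⊥ → ⊥ (no change)
  #5 pop 4: in=⊥ → [-3,3] (no change)
  #6 pop 5: in=[-3,3] → [-3,3] (was ⊥); enqueue [0]
  #7 pop 0: in=[-3,3] → [-1,5] (was ⊥); enqueue []

Fixpoint:
  val[0] = [-1,5]
  val[1] = ⊥
  val[2] = ⊥
  val[3] = ⊥
  val[4] = [-3,3]
  val[5] = [-3,3]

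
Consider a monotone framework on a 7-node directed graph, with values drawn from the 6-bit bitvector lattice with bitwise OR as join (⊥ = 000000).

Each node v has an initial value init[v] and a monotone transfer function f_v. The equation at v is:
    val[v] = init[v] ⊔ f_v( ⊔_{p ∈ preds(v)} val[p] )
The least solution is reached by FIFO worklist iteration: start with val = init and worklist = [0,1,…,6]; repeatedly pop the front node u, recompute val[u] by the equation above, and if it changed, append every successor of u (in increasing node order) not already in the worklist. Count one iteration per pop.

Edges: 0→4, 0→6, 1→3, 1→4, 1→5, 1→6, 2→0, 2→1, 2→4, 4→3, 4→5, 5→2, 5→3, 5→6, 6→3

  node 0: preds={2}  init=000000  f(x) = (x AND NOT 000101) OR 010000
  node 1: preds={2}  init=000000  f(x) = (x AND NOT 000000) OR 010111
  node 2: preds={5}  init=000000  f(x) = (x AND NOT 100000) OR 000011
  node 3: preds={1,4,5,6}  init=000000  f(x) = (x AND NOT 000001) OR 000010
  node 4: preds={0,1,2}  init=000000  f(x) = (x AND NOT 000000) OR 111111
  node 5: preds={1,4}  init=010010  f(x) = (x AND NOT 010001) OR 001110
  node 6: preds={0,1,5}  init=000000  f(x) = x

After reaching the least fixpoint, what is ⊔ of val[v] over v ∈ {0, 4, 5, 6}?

111111

Trace (19 dequeues):
  [1] u=0 | in 000000 | out 010000 | prev 000000 | push {}
  [2] u=1 | in 000000 | out 010111 | prev 000000 | push {}
  [3] u=2 | in 010010 | out 010011 | prev 000000 | push {0,1}
  [4] u=3 | in 010111 | out 010110 | prev 000000 | push {}
  [5] u=4 | in 010111 | out 111111 | prev 000000 | push {3}
  [6] u=5 | in 111111 | out 111110 | prev 010010 | push {2}
  [7] u=6 | in 111111 | out 111111 | prev 000000 | push {}
  [8] u=0 | in 010011 | out 010010 | prev 010000 | push {4,6}
  [9] u=1 | in 010011 | out 010111 | ==
  [10] u=3 | in 111111 | out 111110 | prev 010110 | push {}
  [11] u=2 | in 111110 | out 011111 | prev 010011 | push {0,1}
  [12] u=4 | in 011111 | out 111111 | ==
  [13] u=6 | in 111111 | out 111111 | ==
  [14] u=0 | in 011111 | out 011010 | prev 010010 | push {4,6}
  [15] u=1 | in 011111 | out 011111 | prev 010111 | push {3,5}
  [16] u=4 | in 011111 | out 111111 | ==
  [17] u=6 | in 111111 | out 111111 | ==
  [18] u=3 | in 111111 | out 111110 | ==
  [19] u=5 | in 111111 | out 111110 | ==

Converged values:
  [0] 011010
  [1] 011111
  [2] 011111
  [3] 111110
  [4] 111111
  [5] 111110
  [6] 111111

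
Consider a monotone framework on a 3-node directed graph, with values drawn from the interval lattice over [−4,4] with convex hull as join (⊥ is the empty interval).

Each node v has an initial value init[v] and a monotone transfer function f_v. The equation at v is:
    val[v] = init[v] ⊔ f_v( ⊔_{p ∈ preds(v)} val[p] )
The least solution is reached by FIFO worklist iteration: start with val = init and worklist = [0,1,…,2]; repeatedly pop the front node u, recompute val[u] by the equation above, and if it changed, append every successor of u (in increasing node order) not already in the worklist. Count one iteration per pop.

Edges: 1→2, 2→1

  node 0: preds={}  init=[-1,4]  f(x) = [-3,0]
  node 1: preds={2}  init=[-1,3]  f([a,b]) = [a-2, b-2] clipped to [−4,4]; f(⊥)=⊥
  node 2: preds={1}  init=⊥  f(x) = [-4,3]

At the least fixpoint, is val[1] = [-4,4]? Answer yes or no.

no

Worklist (5 pops):
  #1 pop 0: in=⊥ → [-3,4] (was [-1,4]); enqueue []
  #2 pop 1: in=⊥ → [-1,3] (no change)
  #3 pop 2: in=[-1,3] → [-4,3] (was ⊥); enqueue [1]
  #4 pop 1: in=[-4,3] → [-4,3] (was [-1,3]); enqueue [2]
  #5 pop 2: in=[-4,3] → [-4,3] (no change)

Fixpoint:
  val[0] = [-3,4]
  val[1] = [-4,3]
  val[2] = [-4,3]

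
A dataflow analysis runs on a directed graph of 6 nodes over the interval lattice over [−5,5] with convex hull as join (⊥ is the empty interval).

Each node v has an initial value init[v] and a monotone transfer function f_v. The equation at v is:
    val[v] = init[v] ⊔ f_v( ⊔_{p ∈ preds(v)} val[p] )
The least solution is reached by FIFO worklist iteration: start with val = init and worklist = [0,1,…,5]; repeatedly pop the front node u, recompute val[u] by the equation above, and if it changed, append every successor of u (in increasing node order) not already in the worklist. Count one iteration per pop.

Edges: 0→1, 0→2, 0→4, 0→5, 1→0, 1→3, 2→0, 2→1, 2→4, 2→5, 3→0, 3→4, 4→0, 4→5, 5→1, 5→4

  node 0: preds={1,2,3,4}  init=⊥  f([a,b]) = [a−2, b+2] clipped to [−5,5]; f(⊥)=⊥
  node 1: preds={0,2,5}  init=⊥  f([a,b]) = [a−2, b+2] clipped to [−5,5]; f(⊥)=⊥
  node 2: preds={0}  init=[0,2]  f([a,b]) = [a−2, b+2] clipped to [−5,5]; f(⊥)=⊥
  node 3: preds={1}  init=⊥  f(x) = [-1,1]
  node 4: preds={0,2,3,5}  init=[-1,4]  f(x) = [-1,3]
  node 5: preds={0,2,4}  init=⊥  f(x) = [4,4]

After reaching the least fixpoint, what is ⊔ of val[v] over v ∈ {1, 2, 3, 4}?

Trace (11 dequeues):
  [1] u=0 | in [-1,4] | out [-3,5] | prev ⊥ | push {}
  [2] u=1 | in [-3,5] | out [-5,5] | prev ⊥ | push {0}
  [3] u=2 | in [-3,5] | out [-5,5] | prev [0,2] | push {1}
  [4] u=3 | in [-5,5] | out [-1,1] | prev ⊥ | push {}
  [5] u=4 | in [-5,5] | out [-1,4] | ==
  [6] u=5 | in [-5,5] | out [4,4] | prev ⊥ | push {4}
  [7] u=0 | in [-5,5] | out [-5,5] | prev [-3,5] | push {2,5}
  [8] u=1 | in [-5,5] | out [-5,5] | ==
  [9] u=4 | in [-5,5] | out [-1,4] | ==
  [10] u=2 | in [-5,5] | out [-5,5] | ==
  [11] u=5 | in [-5,5] | out [4,4] | ==

Converged values:
  [0] [-5,5]
  [1] [-5,5]
  [2] [-5,5]
  [3] [-1,1]
  [4] [-1,4]
  [5] [4,4]

[-5,5]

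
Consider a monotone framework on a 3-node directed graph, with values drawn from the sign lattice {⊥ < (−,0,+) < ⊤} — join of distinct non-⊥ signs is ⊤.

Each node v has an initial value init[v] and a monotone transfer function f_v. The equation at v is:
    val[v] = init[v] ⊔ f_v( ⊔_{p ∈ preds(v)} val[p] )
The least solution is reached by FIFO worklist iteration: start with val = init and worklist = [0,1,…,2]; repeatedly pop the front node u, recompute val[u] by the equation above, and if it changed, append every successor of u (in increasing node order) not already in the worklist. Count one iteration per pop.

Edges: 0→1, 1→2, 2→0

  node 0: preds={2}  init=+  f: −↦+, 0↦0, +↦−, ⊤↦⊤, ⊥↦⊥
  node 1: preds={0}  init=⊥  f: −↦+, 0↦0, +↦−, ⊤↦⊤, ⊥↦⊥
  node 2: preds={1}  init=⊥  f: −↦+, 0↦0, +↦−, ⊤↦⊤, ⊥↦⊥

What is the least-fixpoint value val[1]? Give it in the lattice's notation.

⊤

Trace (7 dequeues):
  [1] u=0 | in ⊥ | out + | ==
  [2] u=1 | in + | out − | prev ⊥ | push {}
  [3] u=2 | in − | out + | prev ⊥ | push {0}
  [4] u=0 | in + | out ⊤ | prev + | push {1}
  [5] u=1 | in ⊤ | out ⊤ | prev − | push {2}
  [6] u=2 | in ⊤ | out ⊤ | prev + | push {0}
  [7] u=0 | in ⊤ | out ⊤ | ==

Converged values:
  [0] ⊤
  [1] ⊤
  [2] ⊤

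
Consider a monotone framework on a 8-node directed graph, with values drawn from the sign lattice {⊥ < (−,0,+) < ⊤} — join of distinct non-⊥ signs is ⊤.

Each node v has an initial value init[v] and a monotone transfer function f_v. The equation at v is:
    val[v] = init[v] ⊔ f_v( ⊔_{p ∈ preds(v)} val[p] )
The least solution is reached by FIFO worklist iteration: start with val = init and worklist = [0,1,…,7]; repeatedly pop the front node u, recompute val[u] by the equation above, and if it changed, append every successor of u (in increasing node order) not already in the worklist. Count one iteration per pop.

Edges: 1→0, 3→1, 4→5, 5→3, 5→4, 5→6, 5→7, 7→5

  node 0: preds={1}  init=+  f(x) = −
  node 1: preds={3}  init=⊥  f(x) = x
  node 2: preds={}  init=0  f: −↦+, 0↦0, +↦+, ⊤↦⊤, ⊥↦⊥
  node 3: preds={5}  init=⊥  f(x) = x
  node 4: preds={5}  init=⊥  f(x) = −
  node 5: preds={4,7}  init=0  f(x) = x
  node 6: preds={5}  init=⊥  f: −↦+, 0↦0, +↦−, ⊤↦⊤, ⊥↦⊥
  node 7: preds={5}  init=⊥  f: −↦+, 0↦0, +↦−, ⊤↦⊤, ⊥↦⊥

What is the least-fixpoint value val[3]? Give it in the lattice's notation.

Trace (15 dequeues):
  [1] u=0 | in ⊥ | out ⊤ | prev + | push {}
  [2] u=1 | in ⊥ | out ⊥ | ==
  [3] u=2 | in ⊥ | out 0 | ==
  [4] u=3 | in 0 | out 0 | prev ⊥ | push {1}
  [5] u=4 | in 0 | out − | prev ⊥ | push {}
  [6] u=5 | in − | out ⊤ | prev 0 | push {3,4}
  [7] u=6 | in ⊤ | out ⊤ | prev ⊥ | push {}
  [8] u=7 | in ⊤ | out ⊤ | prev ⊥ | push {5}
  [9] u=1 | in 0 | out 0 | prev ⊥ | push {0}
  [10] u=3 | in ⊤ | out ⊤ | prev 0 | push {1}
  [11] u=4 | in ⊤ | out − | ==
  [12] u=5 | in ⊤ | out ⊤ | ==
  [13] u=0 | in 0 | out ⊤ | ==
  [14] u=1 | in ⊤ | out ⊤ | prev 0 | push {0}
  [15] u=0 | in ⊤ | out ⊤ | ==

Converged values:
  [0] ⊤
  [1] ⊤
  [2] 0
  [3] ⊤
  [4] −
  [5] ⊤
  [6] ⊤
  [7] ⊤

⊤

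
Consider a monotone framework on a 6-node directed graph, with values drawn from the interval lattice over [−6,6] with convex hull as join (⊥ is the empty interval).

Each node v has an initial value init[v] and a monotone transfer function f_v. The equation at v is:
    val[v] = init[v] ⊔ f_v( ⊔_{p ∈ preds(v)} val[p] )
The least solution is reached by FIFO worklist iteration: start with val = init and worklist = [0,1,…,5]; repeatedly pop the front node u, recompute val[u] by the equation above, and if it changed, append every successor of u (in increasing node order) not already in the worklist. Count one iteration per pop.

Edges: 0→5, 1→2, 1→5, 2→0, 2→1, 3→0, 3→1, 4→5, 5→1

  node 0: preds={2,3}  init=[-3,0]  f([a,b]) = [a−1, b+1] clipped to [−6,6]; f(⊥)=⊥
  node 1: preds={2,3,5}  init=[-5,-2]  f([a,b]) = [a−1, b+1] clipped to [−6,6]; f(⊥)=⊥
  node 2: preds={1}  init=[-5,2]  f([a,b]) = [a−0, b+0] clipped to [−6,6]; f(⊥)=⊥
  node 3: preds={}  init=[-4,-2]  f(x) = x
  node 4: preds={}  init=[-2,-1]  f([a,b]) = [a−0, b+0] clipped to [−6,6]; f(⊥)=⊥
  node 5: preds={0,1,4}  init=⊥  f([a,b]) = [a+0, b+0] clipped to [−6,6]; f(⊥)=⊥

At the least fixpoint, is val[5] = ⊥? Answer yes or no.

no

Trace (20 dequeues):
  [1] u=0 | in [-5,2] | out [-6,3] | prev [-3,0] | push {}
  [2] u=1 | in [-5,2] | out [-6,3] | prev [-5,-2] | push {}
  [3] u=2 | in [-6,3] | out [-6,3] | prev [-5,2] | push {0,1}
  [4] u=3 | in ⊥ | out [-4,-2] | ==
  [5] u=4 | in ⊥ | out [-2,-1] | ==
  [6] u=5 | in [-6,3] | out [-6,3] | prev ⊥ | push {}
  [7] u=0 | in [-6,3] | out [-6,4] | prev [-6,3] | push {5}
  [8] u=1 | in [-6,3] | out [-6,4] | prev [-6,3] | push {2}
  [9] u=5 | in [-6,4] | out [-6,4] | prev [-6,3] | push {1}
  [10] u=2 | in [-6,4] | out [-6,4] | prev [-6,3] | push {0}
  [11] u=1 | in [-6,4] | out [-6,5] | prev [-6,4] | push {2,5}
  [12] u=0 | in [-6,4] | out [-6,5] | prev [-6,4] | push {}
  [13] u=2 | in [-6,5] | out [-6,5] | prev [-6,4] | push {0,1}
  [14] u=5 | in [-6,5] | out [-6,5] | prev [-6,4] | push {}
  [15] u=0 | in [-6,5] | out [-6,6] | prev [-6,5] | push {5}
  [16] u=1 | in [-6,5] | out [-6,6] | prev [-6,5] | push {2}
  [17] u=5 | in [-6,6] | out [-6,6] | prev [-6,5] | push {1}
  [18] u=2 | in [-6,6] | out [-6,6] | prev [-6,5] | push {0}
  [19] u=1 | in [-6,6] | out [-6,6] | ==
  [20] u=0 | in [-6,6] | out [-6,6] | ==

Converged values:
  [0] [-6,6]
  [1] [-6,6]
  [2] [-6,6]
  [3] [-4,-2]
  [4] [-2,-1]
  [5] [-6,6]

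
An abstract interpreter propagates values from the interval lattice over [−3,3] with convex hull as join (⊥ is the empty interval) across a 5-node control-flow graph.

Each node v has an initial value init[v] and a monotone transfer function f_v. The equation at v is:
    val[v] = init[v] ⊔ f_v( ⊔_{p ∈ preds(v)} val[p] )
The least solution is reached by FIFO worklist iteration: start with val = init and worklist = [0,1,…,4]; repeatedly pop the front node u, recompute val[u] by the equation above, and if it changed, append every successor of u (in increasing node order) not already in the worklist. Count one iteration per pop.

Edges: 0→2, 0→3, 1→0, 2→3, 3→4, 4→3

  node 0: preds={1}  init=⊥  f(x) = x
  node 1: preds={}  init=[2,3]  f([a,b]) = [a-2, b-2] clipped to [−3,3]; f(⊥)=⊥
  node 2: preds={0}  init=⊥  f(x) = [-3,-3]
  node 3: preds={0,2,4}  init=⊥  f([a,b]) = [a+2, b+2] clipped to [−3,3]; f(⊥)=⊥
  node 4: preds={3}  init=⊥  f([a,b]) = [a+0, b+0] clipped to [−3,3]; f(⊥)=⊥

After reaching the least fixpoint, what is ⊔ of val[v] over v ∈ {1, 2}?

Trace (6 dequeues):
  [1] u=0 | in [2,3] | out [2,3] | prev ⊥ | push {}
  [2] u=1 | in ⊥ | out [2,3] | ==
  [3] u=2 | in [2,3] | out [-3,-3] | prev ⊥ | push {}
  [4] u=3 | in [-3,3] | out [-1,3] | prev ⊥ | push {}
  [5] u=4 | in [-1,3] | out [-1,3] | prev ⊥ | push {3}
  [6] u=3 | in [-3,3] | out [-1,3] | ==

Converged values:
  [0] [2,3]
  [1] [2,3]
  [2] [-3,-3]
  [3] [-1,3]
  [4] [-1,3]

[-3,3]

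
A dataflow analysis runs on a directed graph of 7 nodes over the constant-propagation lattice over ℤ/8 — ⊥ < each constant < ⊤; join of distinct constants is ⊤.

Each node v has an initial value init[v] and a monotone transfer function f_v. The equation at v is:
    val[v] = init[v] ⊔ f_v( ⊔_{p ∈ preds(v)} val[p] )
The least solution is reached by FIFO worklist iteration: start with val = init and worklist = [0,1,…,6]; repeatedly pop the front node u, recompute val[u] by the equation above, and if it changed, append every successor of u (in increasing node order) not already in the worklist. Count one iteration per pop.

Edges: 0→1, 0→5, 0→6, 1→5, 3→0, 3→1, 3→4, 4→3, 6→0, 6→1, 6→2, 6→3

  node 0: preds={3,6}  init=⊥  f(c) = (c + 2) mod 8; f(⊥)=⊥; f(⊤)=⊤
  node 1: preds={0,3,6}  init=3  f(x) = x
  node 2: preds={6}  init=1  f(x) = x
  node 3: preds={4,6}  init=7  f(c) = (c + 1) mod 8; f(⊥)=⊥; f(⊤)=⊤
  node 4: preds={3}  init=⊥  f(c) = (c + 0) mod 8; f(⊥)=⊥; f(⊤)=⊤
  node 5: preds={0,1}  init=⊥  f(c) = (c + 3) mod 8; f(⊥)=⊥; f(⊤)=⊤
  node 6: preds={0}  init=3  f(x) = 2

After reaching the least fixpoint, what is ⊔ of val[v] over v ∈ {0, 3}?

⊤

Iteration log — 11 steps:
  step 1. node 0  ⊔preds=⊤  new=⊤  old=⊥  +wl: 
  step 2. node 1  ⊔preds=⊤  new=⊤  old=3  +wl: 
  step 3. node 2  ⊔preds=3  new=⊤  old=1  +wl: 
  step 4. node 3  ⊔preds=3  new=⊤  old=7  +wl: 0,1
  step 5. node 4  ⊔preds=⊤  new=⊤  old=⊥  +wl: 3
  step 6. node 5  ⊔preds=⊤  new=⊤  old=⊥  +wl: 
  step 7. node 6  ⊔preds=⊤  new=⊤  old=3  +wl: 2
  step 8. node 0  ⊔preds=⊤  new=⊤  stable
  step 9. node 1  ⊔preds=⊤  new=⊤  stable
  step 10. node 3  ⊔preds=⊤  new=⊤  stable
  step 11. node 2  ⊔preds=⊤  new=⊤  stable

Least fixpoint reached:
  node 0: ⊤
  node 1: ⊤
  node 2: ⊤
  node 3: ⊤
  node 4: ⊤
  node 5: ⊤
  node 6: ⊤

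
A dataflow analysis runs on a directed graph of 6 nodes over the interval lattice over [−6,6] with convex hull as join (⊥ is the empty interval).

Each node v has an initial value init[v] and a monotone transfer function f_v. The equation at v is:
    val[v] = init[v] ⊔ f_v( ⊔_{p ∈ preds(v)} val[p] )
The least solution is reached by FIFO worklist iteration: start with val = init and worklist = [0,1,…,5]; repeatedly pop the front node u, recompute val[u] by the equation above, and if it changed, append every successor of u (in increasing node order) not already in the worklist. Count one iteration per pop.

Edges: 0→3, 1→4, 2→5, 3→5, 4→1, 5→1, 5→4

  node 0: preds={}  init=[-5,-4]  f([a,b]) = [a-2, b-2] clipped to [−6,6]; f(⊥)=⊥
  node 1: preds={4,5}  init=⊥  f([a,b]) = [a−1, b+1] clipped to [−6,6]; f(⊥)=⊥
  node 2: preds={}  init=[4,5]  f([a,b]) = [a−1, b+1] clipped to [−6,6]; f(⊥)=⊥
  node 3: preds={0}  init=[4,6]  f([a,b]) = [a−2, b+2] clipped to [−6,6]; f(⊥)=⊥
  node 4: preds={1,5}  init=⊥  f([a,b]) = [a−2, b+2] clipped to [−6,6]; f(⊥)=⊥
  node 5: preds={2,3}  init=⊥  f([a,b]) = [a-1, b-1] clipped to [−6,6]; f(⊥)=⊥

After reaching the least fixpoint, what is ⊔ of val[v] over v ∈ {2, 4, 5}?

[-6,6]

Iteration log — 9 steps:
  step 1. node 0  ⊔preds=⊥  new=[-5,-4]  stable
  step 2. node 1  ⊔preds=⊥  new=⊥  stable
  step 3. node 2  ⊔preds=⊥  new=[4,5]  stable
  step 4. node 3  ⊔preds=[-5,-4]  new=[-6,6]  old=[4,6]  +wl: 
  step 5. node 4  ⊔preds=⊥  new=⊥  stable
  step 6. node 5  ⊔preds=[-6,6]  new=[-6,5]  old=⊥  +wl: 1,4
  step 7. node 1  ⊔preds=[-6,5]  new=[-6,6]  old=⊥  +wl: 
  step 8. node 4  ⊔preds=[-6,6]  new=[-6,6]  old=⊥  +wl: 1
  step 9. node 1  ⊔preds=[-6,6]  new=[-6,6]  stable

Least fixpoint reached:
  node 0: [-5,-4]
  node 1: [-6,6]
  node 2: [4,5]
  node 3: [-6,6]
  node 4: [-6,6]
  node 5: [-6,5]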